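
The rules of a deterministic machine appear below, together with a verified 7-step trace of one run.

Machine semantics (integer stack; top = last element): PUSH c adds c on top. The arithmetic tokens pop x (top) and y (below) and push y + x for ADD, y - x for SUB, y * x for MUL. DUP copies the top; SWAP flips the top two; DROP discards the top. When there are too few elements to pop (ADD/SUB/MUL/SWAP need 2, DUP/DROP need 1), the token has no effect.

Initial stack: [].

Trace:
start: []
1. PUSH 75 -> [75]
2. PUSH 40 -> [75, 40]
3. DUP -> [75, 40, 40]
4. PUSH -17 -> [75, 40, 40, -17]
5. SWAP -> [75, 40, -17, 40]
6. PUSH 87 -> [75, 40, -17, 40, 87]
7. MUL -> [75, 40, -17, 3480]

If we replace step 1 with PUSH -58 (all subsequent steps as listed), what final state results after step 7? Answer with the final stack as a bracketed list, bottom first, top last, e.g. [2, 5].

[-58, 40, -17, 3480]

(re-executing from step 1 with the substitution; state before step 1: [])
1. PUSH -58 -> [-58]
2. PUSH 40 -> [-58, 40]
3. DUP -> [-58, 40, 40]
4. PUSH -17 -> [-58, 40, 40, -17]
5. SWAP -> [-58, 40, -17, 40]
6. PUSH 87 -> [-58, 40, -17, 40, 87]
7. MUL -> [-58, 40, -17, 3480]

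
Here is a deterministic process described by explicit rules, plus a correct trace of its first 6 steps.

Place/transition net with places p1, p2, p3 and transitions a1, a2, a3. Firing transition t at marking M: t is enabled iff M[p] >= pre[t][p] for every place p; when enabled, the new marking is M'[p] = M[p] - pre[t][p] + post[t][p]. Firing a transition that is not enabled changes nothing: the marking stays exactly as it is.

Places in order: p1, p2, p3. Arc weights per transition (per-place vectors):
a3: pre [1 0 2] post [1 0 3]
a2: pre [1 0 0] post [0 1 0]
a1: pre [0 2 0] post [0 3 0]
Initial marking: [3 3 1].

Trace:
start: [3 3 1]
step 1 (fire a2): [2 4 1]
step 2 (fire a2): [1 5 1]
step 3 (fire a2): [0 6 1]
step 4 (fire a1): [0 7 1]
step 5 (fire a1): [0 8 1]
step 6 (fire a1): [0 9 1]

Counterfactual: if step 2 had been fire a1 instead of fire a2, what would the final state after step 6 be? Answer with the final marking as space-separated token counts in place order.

(re-executing from step 2 with the substitution; state before step 2: [2 4 1])
step 2 (fire a1): [2 5 1]
step 3 (fire a2): [1 6 1]
step 4 (fire a1): [1 7 1]
step 5 (fire a1): [1 8 1]
step 6 (fire a1): [1 9 1]

1 9 1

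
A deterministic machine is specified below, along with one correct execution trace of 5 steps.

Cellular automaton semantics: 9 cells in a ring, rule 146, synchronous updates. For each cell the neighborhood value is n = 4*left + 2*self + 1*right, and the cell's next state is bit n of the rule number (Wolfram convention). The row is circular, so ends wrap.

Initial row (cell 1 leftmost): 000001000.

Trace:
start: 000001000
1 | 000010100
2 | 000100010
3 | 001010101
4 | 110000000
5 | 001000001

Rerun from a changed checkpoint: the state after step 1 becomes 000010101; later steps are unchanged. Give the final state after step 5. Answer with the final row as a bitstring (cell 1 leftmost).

000010001

state after step 1 := 000010101
2 | 100100000
3 | 011010001
4 | 000001010
5 | 000010001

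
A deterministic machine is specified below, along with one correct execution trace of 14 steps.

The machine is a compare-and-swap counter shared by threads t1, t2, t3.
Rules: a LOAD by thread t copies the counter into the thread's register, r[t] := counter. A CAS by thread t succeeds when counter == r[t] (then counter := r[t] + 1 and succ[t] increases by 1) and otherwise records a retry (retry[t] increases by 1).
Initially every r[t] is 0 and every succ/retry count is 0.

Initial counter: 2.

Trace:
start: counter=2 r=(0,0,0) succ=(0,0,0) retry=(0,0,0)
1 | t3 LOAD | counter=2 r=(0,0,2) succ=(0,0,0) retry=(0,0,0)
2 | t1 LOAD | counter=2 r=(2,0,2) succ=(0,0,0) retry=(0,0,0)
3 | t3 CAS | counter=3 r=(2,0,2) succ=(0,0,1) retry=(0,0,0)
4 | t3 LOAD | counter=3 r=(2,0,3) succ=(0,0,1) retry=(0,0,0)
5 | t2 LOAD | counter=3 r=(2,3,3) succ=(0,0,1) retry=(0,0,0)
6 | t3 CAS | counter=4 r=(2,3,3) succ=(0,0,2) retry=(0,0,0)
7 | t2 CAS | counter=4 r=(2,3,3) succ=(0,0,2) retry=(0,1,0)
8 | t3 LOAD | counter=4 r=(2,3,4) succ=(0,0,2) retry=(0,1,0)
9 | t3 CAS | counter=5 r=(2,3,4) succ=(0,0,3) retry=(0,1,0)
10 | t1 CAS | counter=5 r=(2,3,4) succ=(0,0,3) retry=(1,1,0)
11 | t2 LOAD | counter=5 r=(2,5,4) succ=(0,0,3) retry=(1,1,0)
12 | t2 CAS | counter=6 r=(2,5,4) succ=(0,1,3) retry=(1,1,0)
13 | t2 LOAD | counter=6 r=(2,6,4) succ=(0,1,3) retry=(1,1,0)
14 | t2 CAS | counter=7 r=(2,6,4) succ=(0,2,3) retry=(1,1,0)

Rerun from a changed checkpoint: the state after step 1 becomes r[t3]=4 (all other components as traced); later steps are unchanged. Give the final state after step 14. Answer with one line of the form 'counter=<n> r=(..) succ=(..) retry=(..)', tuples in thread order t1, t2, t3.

state after step 1 := counter=2 r=(0,0,4) succ=(0,0,0) retry=(0,0,0)
2 | t1 LOAD | counter=2 r=(2,0,4) succ=(0,0,0) retry=(0,0,0)
3 | t3 CAS | counter=2 r=(2,0,4) succ=(0,0,0) retry=(0,0,1)
4 | t3 LOAD | counter=2 r=(2,0,2) succ=(0,0,0) retry=(0,0,1)
5 | t2 LOAD | counter=2 r=(2,2,2) succ=(0,0,0) retry=(0,0,1)
6 | t3 CAS | counter=3 r=(2,2,2) succ=(0,0,1) retry=(0,0,1)
7 | t2 CAS | counter=3 r=(2,2,2) succ=(0,0,1) retry=(0,1,1)
8 | t3 LOAD | counter=3 r=(2,2,3) succ=(0,0,1) retry=(0,1,1)
9 | t3 CAS | counter=4 r=(2,2,3) succ=(0,0,2) retry=(0,1,1)
10 | t1 CAS | counter=4 r=(2,2,3) succ=(0,0,2) retry=(1,1,1)
11 | t2 LOAD | counter=4 r=(2,4,3) succ=(0,0,2) retry=(1,1,1)
12 | t2 CAS | counter=5 r=(2,4,3) succ=(0,1,2) retry=(1,1,1)
13 | t2 LOAD | counter=5 r=(2,5,3) succ=(0,1,2) retry=(1,1,1)
14 | t2 CAS | counter=6 r=(2,5,3) succ=(0,2,2) retry=(1,1,1)

counter=6 r=(2,5,3) succ=(0,2,2) retry=(1,1,1)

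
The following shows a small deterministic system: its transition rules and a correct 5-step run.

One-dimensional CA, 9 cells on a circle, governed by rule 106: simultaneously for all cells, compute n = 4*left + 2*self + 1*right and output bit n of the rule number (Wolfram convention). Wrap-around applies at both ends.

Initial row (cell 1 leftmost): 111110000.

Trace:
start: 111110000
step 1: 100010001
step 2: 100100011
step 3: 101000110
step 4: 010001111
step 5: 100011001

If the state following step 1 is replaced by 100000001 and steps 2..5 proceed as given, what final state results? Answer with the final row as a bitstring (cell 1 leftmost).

state after step 1 := 100000001
step 2: 100000011
step 3: 100000110
step 4: 000001111
step 5: 000011001

000011001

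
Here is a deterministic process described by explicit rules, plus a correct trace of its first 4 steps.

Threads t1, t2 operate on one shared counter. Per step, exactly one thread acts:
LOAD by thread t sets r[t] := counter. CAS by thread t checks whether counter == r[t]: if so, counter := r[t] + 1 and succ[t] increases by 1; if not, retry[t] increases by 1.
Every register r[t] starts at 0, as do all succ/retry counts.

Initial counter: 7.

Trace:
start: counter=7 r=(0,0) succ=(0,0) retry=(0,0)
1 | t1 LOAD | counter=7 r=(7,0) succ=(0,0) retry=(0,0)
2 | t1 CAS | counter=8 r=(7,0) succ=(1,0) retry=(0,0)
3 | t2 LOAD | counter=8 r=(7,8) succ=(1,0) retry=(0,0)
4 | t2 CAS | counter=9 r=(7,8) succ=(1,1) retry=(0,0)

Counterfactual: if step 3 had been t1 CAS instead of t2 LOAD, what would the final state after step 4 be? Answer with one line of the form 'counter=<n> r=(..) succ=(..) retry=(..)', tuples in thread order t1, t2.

(re-executing from step 3 with the substitution; state before step 3: counter=8 r=(7,0) succ=(1,0) retry=(0,0))
3 | t1 CAS | counter=8 r=(7,0) succ=(1,0) retry=(1,0)
4 | t2 CAS | counter=8 r=(7,0) succ=(1,0) retry=(1,1)

counter=8 r=(7,0) succ=(1,0) retry=(1,1)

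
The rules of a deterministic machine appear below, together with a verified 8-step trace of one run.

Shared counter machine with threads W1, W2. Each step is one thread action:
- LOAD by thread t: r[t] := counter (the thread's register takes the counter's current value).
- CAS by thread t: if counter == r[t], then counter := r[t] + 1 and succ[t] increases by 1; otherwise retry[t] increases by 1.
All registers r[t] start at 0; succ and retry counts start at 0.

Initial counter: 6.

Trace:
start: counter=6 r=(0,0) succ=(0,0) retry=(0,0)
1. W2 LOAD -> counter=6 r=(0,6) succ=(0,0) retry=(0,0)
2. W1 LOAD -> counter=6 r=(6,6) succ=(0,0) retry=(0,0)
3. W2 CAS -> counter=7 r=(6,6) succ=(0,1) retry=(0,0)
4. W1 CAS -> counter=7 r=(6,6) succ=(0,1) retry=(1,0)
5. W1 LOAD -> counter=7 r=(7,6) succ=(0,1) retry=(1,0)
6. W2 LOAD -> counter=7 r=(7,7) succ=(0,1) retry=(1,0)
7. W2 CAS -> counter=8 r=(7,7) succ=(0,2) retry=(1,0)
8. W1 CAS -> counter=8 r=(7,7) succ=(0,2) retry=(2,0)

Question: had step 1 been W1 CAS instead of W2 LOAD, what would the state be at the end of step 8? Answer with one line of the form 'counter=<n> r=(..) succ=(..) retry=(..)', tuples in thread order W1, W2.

counter=8 r=(7,7) succ=(1,1) retry=(2,1)

(re-executing from step 1 with the substitution; state before step 1: counter=6 r=(0,0) succ=(0,0) retry=(0,0))
1. W1 CAS -> counter=6 r=(0,0) succ=(0,0) retry=(1,0)
2. W1 LOAD -> counter=6 r=(6,0) succ=(0,0) retry=(1,0)
3. W2 CAS -> counter=6 r=(6,0) succ=(0,0) retry=(1,1)
4. W1 CAS -> counter=7 r=(6,0) succ=(1,0) retry=(1,1)
5. W1 LOAD -> counter=7 r=(7,0) succ=(1,0) retry=(1,1)
6. W2 LOAD -> counter=7 r=(7,7) succ=(1,0) retry=(1,1)
7. W2 CAS -> counter=8 r=(7,7) succ=(1,1) retry=(1,1)
8. W1 CAS -> counter=8 r=(7,7) succ=(1,1) retry=(2,1)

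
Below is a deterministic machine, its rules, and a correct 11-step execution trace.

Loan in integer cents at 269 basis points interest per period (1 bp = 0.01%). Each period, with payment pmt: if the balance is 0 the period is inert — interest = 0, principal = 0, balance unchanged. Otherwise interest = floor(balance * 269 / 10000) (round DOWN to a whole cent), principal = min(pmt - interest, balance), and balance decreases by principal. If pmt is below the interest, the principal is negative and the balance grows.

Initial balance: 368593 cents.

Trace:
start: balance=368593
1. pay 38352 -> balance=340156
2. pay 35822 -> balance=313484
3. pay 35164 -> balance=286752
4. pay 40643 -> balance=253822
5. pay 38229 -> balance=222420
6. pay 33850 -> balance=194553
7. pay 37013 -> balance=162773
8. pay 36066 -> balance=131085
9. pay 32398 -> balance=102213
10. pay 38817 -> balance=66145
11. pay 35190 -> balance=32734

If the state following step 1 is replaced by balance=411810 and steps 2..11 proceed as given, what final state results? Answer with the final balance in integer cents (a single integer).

126172

state after step 1 := balance=411810
2. pay 35822 -> balance=387065
3. pay 35164 -> balance=362313
4. pay 40643 -> balance=331416
5. pay 38229 -> balance=302102
6. pay 33850 -> balance=276378
7. pay 37013 -> balance=246799
8. pay 36066 -> balance=217371
9. pay 32398 -> balance=190820
10. pay 38817 -> balance=157136
11. pay 35190 -> balance=126172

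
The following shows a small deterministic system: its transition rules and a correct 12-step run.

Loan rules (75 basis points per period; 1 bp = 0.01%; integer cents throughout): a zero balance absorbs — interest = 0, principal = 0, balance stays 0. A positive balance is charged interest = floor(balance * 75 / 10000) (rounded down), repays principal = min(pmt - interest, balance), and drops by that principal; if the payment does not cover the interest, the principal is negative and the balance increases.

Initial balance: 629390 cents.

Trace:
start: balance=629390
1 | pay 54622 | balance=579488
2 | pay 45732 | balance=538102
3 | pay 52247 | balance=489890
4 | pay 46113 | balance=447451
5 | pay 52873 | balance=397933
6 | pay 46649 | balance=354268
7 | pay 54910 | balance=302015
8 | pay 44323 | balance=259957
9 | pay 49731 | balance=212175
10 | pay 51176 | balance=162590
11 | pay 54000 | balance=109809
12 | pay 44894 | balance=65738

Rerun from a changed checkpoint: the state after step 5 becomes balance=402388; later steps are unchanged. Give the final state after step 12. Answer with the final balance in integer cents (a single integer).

70431

state after step 5 := balance=402388
6 | pay 46649 | balance=358756
7 | pay 54910 | balance=306536
8 | pay 44323 | balance=264512
9 | pay 49731 | balance=216764
10 | pay 51176 | balance=167213
11 | pay 54000 | balance=114467
12 | pay 44894 | balance=70431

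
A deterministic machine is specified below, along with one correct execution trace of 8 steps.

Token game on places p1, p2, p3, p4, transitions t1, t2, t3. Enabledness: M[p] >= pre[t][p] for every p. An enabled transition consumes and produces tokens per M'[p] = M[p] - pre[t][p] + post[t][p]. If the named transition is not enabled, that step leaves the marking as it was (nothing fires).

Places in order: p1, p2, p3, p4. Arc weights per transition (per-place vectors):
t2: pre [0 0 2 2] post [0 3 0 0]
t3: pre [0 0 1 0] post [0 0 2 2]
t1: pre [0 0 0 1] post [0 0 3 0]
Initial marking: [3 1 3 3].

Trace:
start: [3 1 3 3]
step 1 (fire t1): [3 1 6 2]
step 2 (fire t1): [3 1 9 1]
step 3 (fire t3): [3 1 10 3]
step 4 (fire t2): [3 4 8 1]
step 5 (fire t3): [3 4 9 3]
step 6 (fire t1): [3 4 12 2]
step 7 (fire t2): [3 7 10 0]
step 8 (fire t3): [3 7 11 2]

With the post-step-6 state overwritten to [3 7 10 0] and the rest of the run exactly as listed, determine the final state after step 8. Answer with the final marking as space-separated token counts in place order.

state after step 6 := [3 7 10 0]
step 7 (fire t2): [3 7 10 0]
step 8 (fire t3): [3 7 11 2]

3 7 11 2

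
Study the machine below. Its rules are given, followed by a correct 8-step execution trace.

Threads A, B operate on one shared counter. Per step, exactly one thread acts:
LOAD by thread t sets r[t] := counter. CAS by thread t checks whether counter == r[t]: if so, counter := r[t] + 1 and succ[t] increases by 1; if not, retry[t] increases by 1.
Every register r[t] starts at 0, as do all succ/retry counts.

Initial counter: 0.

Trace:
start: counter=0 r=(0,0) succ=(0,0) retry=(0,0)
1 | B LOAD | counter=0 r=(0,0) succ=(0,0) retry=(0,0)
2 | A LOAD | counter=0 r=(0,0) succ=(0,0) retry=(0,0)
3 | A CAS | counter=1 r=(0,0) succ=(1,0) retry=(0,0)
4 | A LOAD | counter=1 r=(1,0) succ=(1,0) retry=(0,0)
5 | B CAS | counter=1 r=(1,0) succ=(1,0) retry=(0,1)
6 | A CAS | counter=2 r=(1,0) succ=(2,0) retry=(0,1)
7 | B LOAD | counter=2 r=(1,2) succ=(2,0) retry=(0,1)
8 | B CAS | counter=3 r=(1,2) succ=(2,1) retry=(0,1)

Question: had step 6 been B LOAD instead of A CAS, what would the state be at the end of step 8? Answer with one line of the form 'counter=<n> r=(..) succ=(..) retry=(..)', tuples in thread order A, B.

counter=2 r=(1,1) succ=(1,1) retry=(0,1)

(re-executing from step 6 with the substitution; state before step 6: counter=1 r=(1,0) succ=(1,0) retry=(0,1))
6 | B LOAD | counter=1 r=(1,1) succ=(1,0) retry=(0,1)
7 | B LOAD | counter=1 r=(1,1) succ=(1,0) retry=(0,1)
8 | B CAS | counter=2 r=(1,1) succ=(1,1) retry=(0,1)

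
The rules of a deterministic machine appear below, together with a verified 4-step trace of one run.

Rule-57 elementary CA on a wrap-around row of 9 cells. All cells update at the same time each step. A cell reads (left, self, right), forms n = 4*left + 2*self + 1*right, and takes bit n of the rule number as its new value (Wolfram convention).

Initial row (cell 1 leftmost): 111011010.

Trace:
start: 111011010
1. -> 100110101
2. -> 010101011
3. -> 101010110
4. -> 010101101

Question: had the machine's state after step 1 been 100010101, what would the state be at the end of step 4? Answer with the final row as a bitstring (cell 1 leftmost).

101010101

state after step 1 := 100010101
2. -> 011001011
3. -> 110100110
4. -> 101010101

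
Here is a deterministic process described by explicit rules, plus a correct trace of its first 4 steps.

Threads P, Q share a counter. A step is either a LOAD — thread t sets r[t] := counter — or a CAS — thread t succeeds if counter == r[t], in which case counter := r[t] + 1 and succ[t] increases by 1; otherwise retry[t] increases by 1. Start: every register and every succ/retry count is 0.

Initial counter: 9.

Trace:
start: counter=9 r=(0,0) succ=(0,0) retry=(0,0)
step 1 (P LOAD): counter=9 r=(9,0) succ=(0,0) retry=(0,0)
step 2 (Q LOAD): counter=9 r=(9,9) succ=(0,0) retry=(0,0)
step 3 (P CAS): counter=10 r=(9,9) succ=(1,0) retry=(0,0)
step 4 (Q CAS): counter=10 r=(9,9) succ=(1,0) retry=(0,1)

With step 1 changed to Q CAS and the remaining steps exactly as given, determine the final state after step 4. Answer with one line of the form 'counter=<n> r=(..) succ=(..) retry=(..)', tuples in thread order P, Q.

(re-executing from step 1 with the substitution; state before step 1: counter=9 r=(0,0) succ=(0,0) retry=(0,0))
step 1 (Q CAS): counter=9 r=(0,0) succ=(0,0) retry=(0,1)
step 2 (Q LOAD): counter=9 r=(0,9) succ=(0,0) retry=(0,1)
step 3 (P CAS): counter=9 r=(0,9) succ=(0,0) retry=(1,1)
step 4 (Q CAS): counter=10 r=(0,9) succ=(0,1) retry=(1,1)

counter=10 r=(0,9) succ=(0,1) retry=(1,1)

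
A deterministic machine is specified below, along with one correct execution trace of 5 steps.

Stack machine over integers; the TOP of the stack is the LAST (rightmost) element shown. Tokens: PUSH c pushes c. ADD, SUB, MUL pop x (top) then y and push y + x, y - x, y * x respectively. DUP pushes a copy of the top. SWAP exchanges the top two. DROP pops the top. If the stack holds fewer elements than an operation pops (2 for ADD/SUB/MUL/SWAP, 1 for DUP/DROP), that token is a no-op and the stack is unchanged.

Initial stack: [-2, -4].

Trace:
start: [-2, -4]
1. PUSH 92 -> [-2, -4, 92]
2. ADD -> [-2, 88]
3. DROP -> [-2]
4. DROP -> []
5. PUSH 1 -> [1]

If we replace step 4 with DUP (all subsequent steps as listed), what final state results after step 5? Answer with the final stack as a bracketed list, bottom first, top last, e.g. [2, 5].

(re-executing from step 4 with the substitution; state before step 4: [-2])
4. DUP -> [-2, -2]
5. PUSH 1 -> [-2, -2, 1]

[-2, -2, 1]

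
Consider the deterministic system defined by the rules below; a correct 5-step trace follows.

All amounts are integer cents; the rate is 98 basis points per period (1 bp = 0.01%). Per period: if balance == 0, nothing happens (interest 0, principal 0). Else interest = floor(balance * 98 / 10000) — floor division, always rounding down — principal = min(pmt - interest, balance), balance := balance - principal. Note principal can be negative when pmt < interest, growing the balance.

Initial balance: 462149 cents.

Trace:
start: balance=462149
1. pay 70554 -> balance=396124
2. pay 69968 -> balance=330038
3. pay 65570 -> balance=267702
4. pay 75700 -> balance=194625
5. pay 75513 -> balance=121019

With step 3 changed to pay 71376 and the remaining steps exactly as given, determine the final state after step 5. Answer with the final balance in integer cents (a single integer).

115098

(re-executing from step 3 with the substitution; state before step 3: balance=330038)
3. pay 71376 -> balance=261896
4. pay 75700 -> balance=188762
5. pay 75513 -> balance=115098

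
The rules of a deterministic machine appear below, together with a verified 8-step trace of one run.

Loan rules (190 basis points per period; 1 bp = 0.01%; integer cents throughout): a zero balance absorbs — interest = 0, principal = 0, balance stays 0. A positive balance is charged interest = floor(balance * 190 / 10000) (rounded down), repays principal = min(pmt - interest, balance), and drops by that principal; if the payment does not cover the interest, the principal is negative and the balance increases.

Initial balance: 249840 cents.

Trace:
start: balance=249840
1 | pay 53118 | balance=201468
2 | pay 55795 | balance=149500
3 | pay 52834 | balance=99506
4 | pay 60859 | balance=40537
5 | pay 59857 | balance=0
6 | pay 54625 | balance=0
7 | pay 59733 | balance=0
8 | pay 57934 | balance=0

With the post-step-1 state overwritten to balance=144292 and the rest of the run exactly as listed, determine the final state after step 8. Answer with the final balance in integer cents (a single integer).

state after step 1 := balance=144292
2 | pay 55795 | balance=91238
3 | pay 52834 | balance=40137
4 | pay 60859 | balance=0
5 | pay 59857 | balance=0
6 | pay 54625 | balance=0
7 | pay 59733 | balance=0
8 | pay 57934 | balance=0

0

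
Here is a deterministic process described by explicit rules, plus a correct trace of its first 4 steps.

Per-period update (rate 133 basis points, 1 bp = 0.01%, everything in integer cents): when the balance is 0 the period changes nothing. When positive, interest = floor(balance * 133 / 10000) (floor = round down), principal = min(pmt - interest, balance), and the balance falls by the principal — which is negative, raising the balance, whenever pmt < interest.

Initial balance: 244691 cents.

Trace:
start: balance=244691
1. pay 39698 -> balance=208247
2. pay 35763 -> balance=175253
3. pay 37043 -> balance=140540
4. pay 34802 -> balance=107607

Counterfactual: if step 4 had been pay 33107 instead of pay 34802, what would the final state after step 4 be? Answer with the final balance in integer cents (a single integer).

109302

(re-executing from step 4 with the substitution; state before step 4: balance=140540)
4. pay 33107 -> balance=109302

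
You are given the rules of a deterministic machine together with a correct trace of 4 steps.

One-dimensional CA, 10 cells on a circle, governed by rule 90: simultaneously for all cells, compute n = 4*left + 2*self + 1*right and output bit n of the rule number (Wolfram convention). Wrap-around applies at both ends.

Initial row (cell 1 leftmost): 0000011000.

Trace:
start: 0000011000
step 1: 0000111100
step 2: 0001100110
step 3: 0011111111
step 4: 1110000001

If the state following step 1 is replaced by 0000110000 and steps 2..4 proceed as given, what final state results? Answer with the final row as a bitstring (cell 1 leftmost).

0111111110

state after step 1 := 0000110000
step 2: 0001111000
step 3: 0011001100
step 4: 0111111110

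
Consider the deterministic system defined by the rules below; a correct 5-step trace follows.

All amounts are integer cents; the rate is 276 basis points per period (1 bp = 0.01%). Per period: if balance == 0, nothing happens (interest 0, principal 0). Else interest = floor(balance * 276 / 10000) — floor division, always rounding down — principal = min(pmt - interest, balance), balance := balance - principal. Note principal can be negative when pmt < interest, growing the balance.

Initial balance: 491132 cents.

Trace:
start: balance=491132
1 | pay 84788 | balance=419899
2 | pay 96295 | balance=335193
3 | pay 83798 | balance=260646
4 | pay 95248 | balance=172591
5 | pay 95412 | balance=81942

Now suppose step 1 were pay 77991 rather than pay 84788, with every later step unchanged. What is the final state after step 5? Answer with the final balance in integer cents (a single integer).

89521

(re-executing from step 1 with the substitution; state before step 1: balance=491132)
1 | pay 77991 | balance=426696
2 | pay 96295 | balance=342177
3 | pay 83798 | balance=267823
4 | pay 95248 | balance=179966
5 | pay 95412 | balance=89521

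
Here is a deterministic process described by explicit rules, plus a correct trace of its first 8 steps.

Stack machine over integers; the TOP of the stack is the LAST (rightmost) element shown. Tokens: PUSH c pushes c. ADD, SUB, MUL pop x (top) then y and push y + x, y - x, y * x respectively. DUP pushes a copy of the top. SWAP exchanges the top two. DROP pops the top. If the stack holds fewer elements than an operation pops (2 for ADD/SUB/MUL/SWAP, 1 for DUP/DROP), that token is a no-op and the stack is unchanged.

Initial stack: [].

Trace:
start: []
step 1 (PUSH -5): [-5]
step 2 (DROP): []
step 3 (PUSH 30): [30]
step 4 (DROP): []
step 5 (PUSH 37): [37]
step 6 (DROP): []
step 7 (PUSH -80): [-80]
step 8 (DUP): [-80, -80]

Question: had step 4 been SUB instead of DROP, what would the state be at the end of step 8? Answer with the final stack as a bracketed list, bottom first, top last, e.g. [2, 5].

(re-executing from step 4 with the substitution; state before step 4: [30])
step 4 (SUB): [30]
step 5 (PUSH 37): [30, 37]
step 6 (DROP): [30]
step 7 (PUSH -80): [30, -80]
step 8 (DUP): [30, -80, -80]

[30, -80, -80]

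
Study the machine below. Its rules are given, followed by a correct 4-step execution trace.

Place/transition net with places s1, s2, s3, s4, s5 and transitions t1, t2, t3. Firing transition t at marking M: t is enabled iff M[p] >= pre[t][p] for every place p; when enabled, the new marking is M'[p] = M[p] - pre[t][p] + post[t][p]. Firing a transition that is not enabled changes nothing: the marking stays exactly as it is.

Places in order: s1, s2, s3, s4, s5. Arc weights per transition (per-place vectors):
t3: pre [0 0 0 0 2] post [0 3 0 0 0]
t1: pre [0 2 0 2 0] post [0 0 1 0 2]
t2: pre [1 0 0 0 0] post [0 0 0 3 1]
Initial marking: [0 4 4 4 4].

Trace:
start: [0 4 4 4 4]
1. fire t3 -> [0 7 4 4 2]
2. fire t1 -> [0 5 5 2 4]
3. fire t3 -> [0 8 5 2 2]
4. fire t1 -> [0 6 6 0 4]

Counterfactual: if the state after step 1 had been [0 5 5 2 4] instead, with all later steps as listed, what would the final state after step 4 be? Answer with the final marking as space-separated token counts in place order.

0 6 6 0 4

state after step 1 := [0 5 5 2 4]
2. fire t1 -> [0 3 6 0 6]
3. fire t3 -> [0 6 6 0 4]
4. fire t1 -> [0 6 6 0 4]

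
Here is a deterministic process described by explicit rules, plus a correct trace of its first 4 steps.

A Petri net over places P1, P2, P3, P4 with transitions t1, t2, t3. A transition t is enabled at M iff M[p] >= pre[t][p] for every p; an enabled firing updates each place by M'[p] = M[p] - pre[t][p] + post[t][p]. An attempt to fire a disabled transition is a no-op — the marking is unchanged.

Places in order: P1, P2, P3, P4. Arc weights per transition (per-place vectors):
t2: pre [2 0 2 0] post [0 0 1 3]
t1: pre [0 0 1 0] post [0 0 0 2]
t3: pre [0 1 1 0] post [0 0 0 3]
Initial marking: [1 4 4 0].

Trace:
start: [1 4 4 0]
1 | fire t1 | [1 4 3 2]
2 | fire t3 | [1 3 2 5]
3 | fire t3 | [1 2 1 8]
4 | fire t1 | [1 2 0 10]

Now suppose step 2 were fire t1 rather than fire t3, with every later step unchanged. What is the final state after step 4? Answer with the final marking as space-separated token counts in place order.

(re-executing from step 2 with the substitution; state before step 2: [1 4 3 2])
2 | fire t1 | [1 4 2 4]
3 | fire t3 | [1 3 1 7]
4 | fire t1 | [1 3 0 9]

1 3 0 9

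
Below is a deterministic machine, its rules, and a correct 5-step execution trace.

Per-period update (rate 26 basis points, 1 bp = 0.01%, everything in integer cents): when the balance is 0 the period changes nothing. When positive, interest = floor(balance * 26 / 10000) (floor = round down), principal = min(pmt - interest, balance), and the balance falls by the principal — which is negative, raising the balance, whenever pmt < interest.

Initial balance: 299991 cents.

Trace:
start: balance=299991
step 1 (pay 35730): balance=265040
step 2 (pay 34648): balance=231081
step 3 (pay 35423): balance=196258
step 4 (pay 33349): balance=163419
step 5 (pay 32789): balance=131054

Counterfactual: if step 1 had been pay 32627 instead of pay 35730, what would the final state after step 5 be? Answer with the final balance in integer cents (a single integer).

(re-executing from step 1 with the substitution; state before step 1: balance=299991)
step 1 (pay 32627): balance=268143
step 2 (pay 34648): balance=234192
step 3 (pay 35423): balance=199377
step 4 (pay 33349): balance=166546
step 5 (pay 32789): balance=134190

134190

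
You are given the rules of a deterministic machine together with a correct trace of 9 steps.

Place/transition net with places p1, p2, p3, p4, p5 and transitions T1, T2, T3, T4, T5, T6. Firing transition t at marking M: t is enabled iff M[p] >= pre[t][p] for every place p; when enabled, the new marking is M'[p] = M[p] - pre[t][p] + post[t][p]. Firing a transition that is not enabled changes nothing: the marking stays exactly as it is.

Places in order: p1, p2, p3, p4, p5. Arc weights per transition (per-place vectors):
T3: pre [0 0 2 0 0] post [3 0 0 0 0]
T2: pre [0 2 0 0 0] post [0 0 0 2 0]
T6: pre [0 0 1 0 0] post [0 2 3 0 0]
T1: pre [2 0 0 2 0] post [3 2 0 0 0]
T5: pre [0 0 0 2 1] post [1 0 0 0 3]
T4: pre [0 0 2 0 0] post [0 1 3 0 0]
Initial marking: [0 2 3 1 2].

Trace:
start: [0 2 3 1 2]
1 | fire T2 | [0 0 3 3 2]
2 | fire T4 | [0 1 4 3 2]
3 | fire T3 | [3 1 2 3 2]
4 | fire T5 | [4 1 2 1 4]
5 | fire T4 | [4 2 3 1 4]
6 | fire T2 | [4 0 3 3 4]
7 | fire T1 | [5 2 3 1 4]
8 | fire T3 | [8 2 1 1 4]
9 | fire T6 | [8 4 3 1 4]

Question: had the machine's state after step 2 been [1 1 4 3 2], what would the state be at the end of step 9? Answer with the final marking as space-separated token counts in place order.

9 4 3 1 4

state after step 2 := [1 1 4 3 2]
3 | fire T3 | [4 1 2 3 2]
4 | fire T5 | [5 1 2 1 4]
5 | fire T4 | [5 2 3 1 4]
6 | fire T2 | [5 0 3 3 4]
7 | fire T1 | [6 2 3 1 4]
8 | fire T3 | [9 2 1 1 4]
9 | fire T6 | [9 4 3 1 4]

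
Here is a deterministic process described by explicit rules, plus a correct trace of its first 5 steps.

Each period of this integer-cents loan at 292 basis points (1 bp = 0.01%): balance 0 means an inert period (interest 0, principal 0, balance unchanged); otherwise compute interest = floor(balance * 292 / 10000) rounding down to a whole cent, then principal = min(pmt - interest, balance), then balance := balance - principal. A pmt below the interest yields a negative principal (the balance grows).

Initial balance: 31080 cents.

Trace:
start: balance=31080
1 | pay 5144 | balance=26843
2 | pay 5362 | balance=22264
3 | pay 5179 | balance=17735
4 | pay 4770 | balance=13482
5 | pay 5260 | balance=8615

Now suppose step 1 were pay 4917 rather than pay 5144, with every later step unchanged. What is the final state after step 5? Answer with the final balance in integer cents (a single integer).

(re-executing from step 1 with the substitution; state before step 1: balance=31080)
1 | pay 4917 | balance=27070
2 | pay 5362 | balance=22498
3 | pay 5179 | balance=17975
4 | pay 4770 | balance=13729
5 | pay 5260 | balance=8869

8869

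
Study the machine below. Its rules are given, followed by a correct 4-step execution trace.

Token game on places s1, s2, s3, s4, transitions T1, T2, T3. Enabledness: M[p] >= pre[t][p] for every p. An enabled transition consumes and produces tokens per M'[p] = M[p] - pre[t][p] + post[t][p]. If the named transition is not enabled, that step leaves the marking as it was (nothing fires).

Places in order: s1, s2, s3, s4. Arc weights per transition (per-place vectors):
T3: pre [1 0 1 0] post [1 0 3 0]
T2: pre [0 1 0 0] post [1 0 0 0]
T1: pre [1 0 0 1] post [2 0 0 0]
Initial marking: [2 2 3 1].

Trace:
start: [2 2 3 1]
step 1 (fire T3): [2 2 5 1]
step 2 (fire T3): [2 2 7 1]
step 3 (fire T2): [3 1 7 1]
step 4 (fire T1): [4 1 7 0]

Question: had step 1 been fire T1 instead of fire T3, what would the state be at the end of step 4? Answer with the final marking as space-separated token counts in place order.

4 1 5 0

(re-executing from step 1 with the substitution; state before step 1: [2 2 3 1])
step 1 (fire T1): [3 2 3 0]
step 2 (fire T3): [3 2 5 0]
step 3 (fire T2): [4 1 5 0]
step 4 (fire T1): [4 1 5 0]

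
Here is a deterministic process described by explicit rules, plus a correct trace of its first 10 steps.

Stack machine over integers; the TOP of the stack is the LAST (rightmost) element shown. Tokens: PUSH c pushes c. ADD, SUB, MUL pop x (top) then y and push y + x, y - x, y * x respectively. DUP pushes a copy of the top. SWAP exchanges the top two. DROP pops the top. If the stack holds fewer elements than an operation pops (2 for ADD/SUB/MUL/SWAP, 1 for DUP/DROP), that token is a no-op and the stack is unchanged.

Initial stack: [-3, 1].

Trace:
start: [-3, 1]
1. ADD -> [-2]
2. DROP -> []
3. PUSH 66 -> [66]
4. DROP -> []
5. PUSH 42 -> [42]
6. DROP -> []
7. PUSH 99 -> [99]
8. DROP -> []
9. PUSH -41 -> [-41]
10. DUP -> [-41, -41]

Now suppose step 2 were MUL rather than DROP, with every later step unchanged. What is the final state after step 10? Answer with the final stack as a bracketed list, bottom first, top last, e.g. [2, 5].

(re-executing from step 2 with the substitution; state before step 2: [-2])
2. MUL -> [-2]
3. PUSH 66 -> [-2, 66]
4. DROP -> [-2]
5. PUSH 42 -> [-2, 42]
6. DROP -> [-2]
7. PUSH 99 -> [-2, 99]
8. DROP -> [-2]
9. PUSH -41 -> [-2, -41]
10. DUP -> [-2, -41, -41]

[-2, -41, -41]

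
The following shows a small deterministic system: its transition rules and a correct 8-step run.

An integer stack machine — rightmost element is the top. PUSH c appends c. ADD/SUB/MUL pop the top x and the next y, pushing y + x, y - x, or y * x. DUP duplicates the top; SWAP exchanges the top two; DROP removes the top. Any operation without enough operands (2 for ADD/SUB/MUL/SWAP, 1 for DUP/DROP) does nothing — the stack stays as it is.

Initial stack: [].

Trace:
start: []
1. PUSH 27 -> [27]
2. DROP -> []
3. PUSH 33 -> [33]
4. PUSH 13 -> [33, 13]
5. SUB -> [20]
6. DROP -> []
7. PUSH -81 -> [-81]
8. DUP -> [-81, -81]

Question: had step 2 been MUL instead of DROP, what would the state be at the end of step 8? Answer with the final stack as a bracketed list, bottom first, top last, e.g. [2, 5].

[27, -81, -81]

(re-executing from step 2 with the substitution; state before step 2: [27])
2. MUL -> [27]
3. PUSH 33 -> [27, 33]
4. PUSH 13 -> [27, 33, 13]
5. SUB -> [27, 20]
6. DROP -> [27]
7. PUSH -81 -> [27, -81]
8. DUP -> [27, -81, -81]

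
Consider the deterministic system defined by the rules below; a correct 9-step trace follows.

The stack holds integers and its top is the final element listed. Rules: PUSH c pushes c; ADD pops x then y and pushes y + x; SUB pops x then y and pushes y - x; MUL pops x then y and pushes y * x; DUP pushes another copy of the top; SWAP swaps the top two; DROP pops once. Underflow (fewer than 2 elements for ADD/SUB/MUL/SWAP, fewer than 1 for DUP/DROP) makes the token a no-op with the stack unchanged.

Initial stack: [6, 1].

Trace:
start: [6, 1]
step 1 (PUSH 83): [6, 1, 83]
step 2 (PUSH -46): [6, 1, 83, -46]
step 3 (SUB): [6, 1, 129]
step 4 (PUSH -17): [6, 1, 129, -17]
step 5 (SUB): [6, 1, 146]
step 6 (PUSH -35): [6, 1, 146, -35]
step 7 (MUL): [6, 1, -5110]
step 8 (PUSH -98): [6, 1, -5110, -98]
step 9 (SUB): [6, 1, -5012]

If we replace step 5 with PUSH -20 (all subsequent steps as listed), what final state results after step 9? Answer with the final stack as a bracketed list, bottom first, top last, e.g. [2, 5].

[6, 1, 129, -17, 798]

(re-executing from step 5 with the substitution; state before step 5: [6, 1, 129, -17])
step 5 (PUSH -20): [6, 1, 129, -17, -20]
step 6 (PUSH -35): [6, 1, 129, -17, -20, -35]
step 7 (MUL): [6, 1, 129, -17, 700]
step 8 (PUSH -98): [6, 1, 129, -17, 700, -98]
step 9 (SUB): [6, 1, 129, -17, 798]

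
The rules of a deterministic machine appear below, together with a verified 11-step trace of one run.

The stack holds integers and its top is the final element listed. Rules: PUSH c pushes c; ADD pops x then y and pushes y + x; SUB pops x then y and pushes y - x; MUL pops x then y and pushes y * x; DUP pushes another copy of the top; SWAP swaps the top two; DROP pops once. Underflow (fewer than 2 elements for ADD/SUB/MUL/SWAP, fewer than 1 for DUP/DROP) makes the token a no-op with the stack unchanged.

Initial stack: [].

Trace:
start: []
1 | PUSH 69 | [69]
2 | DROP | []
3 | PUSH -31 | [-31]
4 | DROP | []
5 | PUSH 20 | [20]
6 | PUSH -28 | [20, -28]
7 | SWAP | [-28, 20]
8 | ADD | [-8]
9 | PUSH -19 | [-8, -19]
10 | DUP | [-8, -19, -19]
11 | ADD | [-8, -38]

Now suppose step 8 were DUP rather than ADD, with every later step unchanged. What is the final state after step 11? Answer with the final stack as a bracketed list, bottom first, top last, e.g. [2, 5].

[-28, 20, 20, -38]

(re-executing from step 8 with the substitution; state before step 8: [-28, 20])
8 | DUP | [-28, 20, 20]
9 | PUSH -19 | [-28, 20, 20, -19]
10 | DUP | [-28, 20, 20, -19, -19]
11 | ADD | [-28, 20, 20, -38]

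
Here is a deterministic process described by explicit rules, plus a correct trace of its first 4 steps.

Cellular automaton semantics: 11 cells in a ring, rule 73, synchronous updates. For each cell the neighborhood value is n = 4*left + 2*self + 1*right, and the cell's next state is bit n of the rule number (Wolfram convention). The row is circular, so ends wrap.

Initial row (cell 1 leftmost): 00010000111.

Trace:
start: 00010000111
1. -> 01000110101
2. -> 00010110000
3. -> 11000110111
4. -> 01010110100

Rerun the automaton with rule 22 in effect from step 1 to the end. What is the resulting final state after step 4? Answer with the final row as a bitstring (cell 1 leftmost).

(re-executing steps 1..4 under rule 22; state before step 1: 00010000111)
1. -> 10111001000
2. -> 10000111101
3. -> 01001000000
4. -> 11111100000

11111100000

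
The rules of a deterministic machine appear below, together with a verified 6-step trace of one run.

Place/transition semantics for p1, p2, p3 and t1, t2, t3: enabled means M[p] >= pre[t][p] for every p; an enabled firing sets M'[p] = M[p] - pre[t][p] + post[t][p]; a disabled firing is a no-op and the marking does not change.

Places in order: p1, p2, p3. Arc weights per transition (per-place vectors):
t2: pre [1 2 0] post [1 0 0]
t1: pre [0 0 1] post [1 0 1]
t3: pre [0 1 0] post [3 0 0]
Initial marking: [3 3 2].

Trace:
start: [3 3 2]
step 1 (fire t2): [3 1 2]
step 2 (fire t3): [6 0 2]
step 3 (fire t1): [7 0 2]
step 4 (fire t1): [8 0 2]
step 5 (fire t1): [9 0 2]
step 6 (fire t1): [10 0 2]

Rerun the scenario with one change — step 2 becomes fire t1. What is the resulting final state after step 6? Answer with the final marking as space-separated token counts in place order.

(re-executing from step 2 with the substitution; state before step 2: [3 1 2])
step 2 (fire t1): [4 1 2]
step 3 (fire t1): [5 1 2]
step 4 (fire t1): [6 1 2]
step 5 (fire t1): [7 1 2]
step 6 (fire t1): [8 1 2]

8 1 2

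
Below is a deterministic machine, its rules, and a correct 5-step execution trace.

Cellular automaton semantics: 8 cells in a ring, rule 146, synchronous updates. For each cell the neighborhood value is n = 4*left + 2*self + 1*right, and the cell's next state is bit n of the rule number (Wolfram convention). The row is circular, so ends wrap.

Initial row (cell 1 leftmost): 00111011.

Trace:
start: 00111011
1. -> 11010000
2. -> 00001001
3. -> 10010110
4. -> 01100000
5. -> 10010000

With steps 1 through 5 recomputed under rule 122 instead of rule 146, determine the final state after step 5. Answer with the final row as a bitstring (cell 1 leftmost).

(re-executing steps 1..5 under rule 122; state before step 1: 00111011)
1. -> 11101111
2. -> 00111000
3. -> 01101100
4. -> 11111110
5. -> 10000011

10000011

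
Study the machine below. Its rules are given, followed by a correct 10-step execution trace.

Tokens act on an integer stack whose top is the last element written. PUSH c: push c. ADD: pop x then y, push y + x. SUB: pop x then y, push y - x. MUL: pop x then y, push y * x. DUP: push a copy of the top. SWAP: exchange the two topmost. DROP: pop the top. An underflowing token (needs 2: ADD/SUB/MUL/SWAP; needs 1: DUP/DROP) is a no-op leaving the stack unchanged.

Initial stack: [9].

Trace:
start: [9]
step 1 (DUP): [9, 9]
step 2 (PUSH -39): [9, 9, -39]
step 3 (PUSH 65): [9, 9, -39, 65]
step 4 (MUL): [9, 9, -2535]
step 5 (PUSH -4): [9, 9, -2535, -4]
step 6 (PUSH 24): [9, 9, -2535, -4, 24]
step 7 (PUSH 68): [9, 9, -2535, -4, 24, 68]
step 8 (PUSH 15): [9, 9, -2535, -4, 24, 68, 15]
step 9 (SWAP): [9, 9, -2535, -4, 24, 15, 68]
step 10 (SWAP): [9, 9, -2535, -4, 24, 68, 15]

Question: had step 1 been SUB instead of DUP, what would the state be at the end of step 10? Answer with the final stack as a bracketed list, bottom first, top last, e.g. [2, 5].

[9, -2535, -4, 24, 68, 15]

(re-executing from step 1 with the substitution; state before step 1: [9])
step 1 (SUB): [9]
step 2 (PUSH -39): [9, -39]
step 3 (PUSH 65): [9, -39, 65]
step 4 (MUL): [9, -2535]
step 5 (PUSH -4): [9, -2535, -4]
step 6 (PUSH 24): [9, -2535, -4, 24]
step 7 (PUSH 68): [9, -2535, -4, 24, 68]
step 8 (PUSH 15): [9, -2535, -4, 24, 68, 15]
step 9 (SWAP): [9, -2535, -4, 24, 15, 68]
step 10 (SWAP): [9, -2535, -4, 24, 68, 15]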